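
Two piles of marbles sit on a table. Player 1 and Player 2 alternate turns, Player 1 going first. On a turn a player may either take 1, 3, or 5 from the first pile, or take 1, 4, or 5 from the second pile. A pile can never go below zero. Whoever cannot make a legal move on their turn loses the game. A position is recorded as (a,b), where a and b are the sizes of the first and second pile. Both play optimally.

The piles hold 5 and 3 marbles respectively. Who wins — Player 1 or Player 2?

Player 2 wins.

Positions with no move are L. A position that does have a move is losing for the player to move precisely when every available move leads to a winning position for the opponent. Fill in the labels:
No move ever increases a pile, so every position that can arise here has a ≤ 5 and b ≤ 3; it is enough to label the cells with 0 ≤ a ≤ 5 and 0 ≤ b ≤ 3.
Every move lowers a or b (never raises either), so fill the grid row by row in increasing a, and left to right within a row: each cell's successors are then already labelled.
      b=0  b=1  b=2  b=3
a=0:    L    W    L    W
a=1:    W    L    W    L
a=2:    L    W    L    W
a=3:    W    L    W    L
a=4:    L    W    L    W
a=5:    W    L    W    L
Cells with no legal move (terminal, hence L): (0,0).
The remaining L cells, each justified by listing all of its moves:
(0,2): only reaches (0,1)(W), which is W → L
(1,1): only reaches (0,1)(W), (1,0)(W), all W → L
(1,3): only reaches (0,3)(W), (1,2)(W), all W → L
(2,0): only reaches (1,0)(W), which is W → L
(2,2): only reaches (1,2)(W), (2,1)(W), all W → L
(3,1): only reaches (2,1)(W), (0,1)(W), (3,0)(W), all W → L
(3,3): only reaches (2,3)(W), (0,3)(W), (3,2)(W), all W → L
(4,0): only reaches (3,0)(W), (1,0)(W), all W → L
(4,2): only reaches (3,2)(W), (1,2)(W), (4,1)(W), all W → L
(5,1): only reaches (4,1)(W), (2,1)(W), (0,1)(W), (5,0)(W), all W → L
(5,3): only reaches (4,3)(W), (2,3)(W), (0,3)(W), (5,2)(W), all W → L
Every other cell has at least one move into one of the L cells above, so it is W.
The starting position (5,3) is L: whatever Player 1 does, the opponent receives a W position.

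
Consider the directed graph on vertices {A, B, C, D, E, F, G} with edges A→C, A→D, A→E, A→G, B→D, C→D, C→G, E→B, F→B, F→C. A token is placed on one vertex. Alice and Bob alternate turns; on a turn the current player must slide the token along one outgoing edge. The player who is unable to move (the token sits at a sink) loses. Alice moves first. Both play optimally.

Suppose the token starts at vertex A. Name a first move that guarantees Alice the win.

Classify positions by backward induction: terminal positions (no move available) are L. From any other position, the mover wins iff some move reaches an L.
Every edge goes from a vertex to one that appears earlier in the order G, D, C, B, E, F, A, so processing vertices in that order labels each vertex after all of its successors.
G: no outgoing edge → L
D: no outgoing edge → L
C: →D(L), so W
B: →D(L), so W
E: →B(W) only, which is W, so L
F: →B(W), C(W) — all W, so L
A: →E(L), so W
From A, the L positions reachable in one move are: E, D, G. Any move reaching one of these is winning.

Move to E.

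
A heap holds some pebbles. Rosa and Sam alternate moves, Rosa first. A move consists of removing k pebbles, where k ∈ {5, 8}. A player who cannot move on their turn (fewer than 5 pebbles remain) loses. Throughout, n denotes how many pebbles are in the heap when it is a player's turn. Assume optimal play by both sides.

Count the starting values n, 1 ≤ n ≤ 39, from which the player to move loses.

15

Work bottom-up. With no move the player to move loses. Otherwise the position is W if at least one move leads to an L position for the opponent, and L if every move leads to a W.
n=0: no move → L
n=1: no move → L
n=2: no move → L
n=3: no move → L
n=4: no move → L
n=5: W (go to 0, an L position)
n=6: W (go to 1, an L position)
n=7: W (go to 2, an L position)
n=8: W (go to 3, an L position)
n=9: W (go to 4, an L position)
n=10: W (go to 2, an L position)
n=11: W (go to 3, an L position)
n=12: W (go to 4, an L position)
n=13: L (options 8(W), 5(W) are all W)
n=14: L (options 9(W), 6(W) are all W)
n=15: L (options 10(W), 7(W) are all W)
n=16: L (options 11(W), 8(W) are all W)
n=17: L (options 12(W), 9(W) are all W)
n=18: W (go to 13, an L position)
n=19: W (go to 14, an L position)
n=20: W (go to 15, an L position)
n=21: W (go to 16, an L position)
n=22: W (go to 17, an L position)
n=23: W (go to 15, an L position)
n=24: W (go to 16, an L position)
n=25: W (go to 17, an L position)
n=26: L (options 21(W), 18(W) are all W)
n=27: L (options 22(W), 19(W) are all W)
n=28: L (options 23(W), 20(W) are all W)
n=29: L (options 24(W), 21(W) are all W)
n=30: L (options 25(W), 22(W) are all W)
n=31: W (go to 26, an L position)
n=32: W (go to 27, an L position)
n=33: W (go to 28, an L position)
n=34: W (go to 29, an L position)
n=35: W (go to 30, an L position)
n=36: W (go to 28, an L position)
n=37: W (go to 29, an L position)
n=38: W (go to 30, an L position)
n=39: L (options 34(W), 31(W) are all W)
L entries with 1 ≤ n ≤ 39 (n=0 is outside the asked range and is not counted): n = 1, 2, 3, 4, 13, 14, 15, 16, 17, 26, 27, 28, 29, 30, 39; that makes 15.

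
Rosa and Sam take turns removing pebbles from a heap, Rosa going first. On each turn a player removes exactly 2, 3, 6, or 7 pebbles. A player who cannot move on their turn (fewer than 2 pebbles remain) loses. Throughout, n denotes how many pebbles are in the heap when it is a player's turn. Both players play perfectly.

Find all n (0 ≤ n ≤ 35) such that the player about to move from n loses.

0, 1, 5, 9, 10, 14, 18, 19, 23, 27, 28, 32

Use the standard recursion: the mover loses at a terminal position; elsewhere, the mover wins exactly when some move hands the opponent an L position.
n=0: no move → L
n=1: no move → L
n=2: can move to 0, which is L ⇒ W
n=3: can move to 1, which is L ⇒ W
n=4: can move to 1, which is L ⇒ W
n=5: moves to 3(W), 2(W); every one is W ⇒ L
n=6: can move to 0, which is L ⇒ W
n=7: can move to 5, which is L ⇒ W
n=8: can move to 5, which is L ⇒ W
n=9: moves to 7(W), 6(W), 3(W), 2(W); every one is W ⇒ L
n=10: moves to 8(W), 7(W), 4(W), 3(W); every one is W ⇒ L
n=11: can move to 9, which is L ⇒ W
n=12: can move to 10, which is L ⇒ W
n=13: can move to 10, which is L ⇒ W
n=14: moves to 12(W), 11(W), 8(W), 7(W); every one is W ⇒ L
n=15: can move to 9, which is L ⇒ W
n=16: can move to 14, which is L ⇒ W
n=17: can move to 14, which is L ⇒ W
n=18: moves to 16(W), 15(W), 12(W), 11(W); every one is W ⇒ L
n=19: moves to 17(W), 16(W), 13(W), 12(W); every one is W ⇒ L
n=20: can move to 18, which is L ⇒ W
n=21: can move to 19, which is L ⇒ W
n=22: can move to 19, which is L ⇒ W
n=23: moves to 21(W), 20(W), 17(W), 16(W); every one is W ⇒ L
n=24: can move to 18, which is L ⇒ W
n=25: can move to 23, which is L ⇒ W
n=26: can move to 23, which is L ⇒ W
n=27: moves to 25(W), 24(W), 21(W), 20(W); every one is W ⇒ L
n=28: moves to 26(W), 25(W), 22(W), 21(W); every one is W ⇒ L
n=29: can move to 27, which is L ⇒ W
n=30: can move to 28, which is L ⇒ W
n=31: can move to 28, which is L ⇒ W
n=32: moves to 30(W), 29(W), 26(W), 25(W); every one is W ⇒ L
n=33: can move to 27, which is L ⇒ W
n=34: can move to 32, which is L ⇒ W
n=35: can move to 32, which is L ⇒ W
Reading off the rows marked L gives the requested list; there are 12 such values of n.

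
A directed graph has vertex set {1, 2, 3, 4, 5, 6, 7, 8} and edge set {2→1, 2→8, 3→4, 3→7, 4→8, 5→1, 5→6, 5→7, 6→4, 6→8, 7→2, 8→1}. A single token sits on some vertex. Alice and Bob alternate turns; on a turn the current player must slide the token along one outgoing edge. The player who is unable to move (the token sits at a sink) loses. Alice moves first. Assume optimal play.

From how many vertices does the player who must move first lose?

3

Use the standard recursion: the mover loses at a terminal position; elsewhere, the mover wins exactly when some move hands the opponent an L position.
Every edge goes from a vertex to one that appears earlier in the order 1, 8, 2, 7, 4, 3, 6, 5, so processing vertices in that order labels each vertex after all of its successors.
1: no outgoing edge → L
8: →1(L), so W
2: →1(L), so W
7: →2(W) only, which is W, so L
4: →8(W) only, which is W, so L
3: →4(L), so W
6: →4(L), so W
5: →7(L), so W
The L vertices are 1, 4, 7; that is 3 in all.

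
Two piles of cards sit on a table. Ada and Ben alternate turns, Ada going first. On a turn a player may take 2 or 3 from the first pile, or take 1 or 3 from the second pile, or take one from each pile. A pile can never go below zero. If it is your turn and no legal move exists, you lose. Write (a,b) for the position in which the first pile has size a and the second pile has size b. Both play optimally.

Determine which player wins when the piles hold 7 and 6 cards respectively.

Ben wins.

Work bottom-up. With no move the player to move loses. Otherwise the position is W if at least one move leads to an L position for the opponent, and L if every move leads to a W.
No move ever increases a pile, so every position that can arise here has a ≤ 7 and b ≤ 6; it is enough to label the cells with 0 ≤ a ≤ 7 and 0 ≤ b ≤ 6.
Every move lowers a or b (never raises either), so fill the grid row by row in increasing a, and left to right within a row: each cell's successors are then already labelled.
      b=0  b=1  b=2  b=3  b=4  b=5  b=6
a=0:    L    W    L    W    L    W    L
a=1:    L    W    L    W    L    W    L
a=2:    W    W    W    W    W    W    W
a=3:    W    L    W    L    W    L    W
a=4:    W    L    W    L    W    L    W
a=5:    L    W    W    W    W    W    W
a=6:    L    W    L    W    L    W    L
a=7:    W    W    L    W    L    W    L
Cells with no legal move (terminal, hence L): (0,0), (1,0).
The remaining L cells, each justified by listing all of its moves:
(0,2): L (sole option (0,1)(W) is W)
(0,4): L (options (0,3)(W), (0,1)(W) are all W)
(0,6): L (options (0,5)(W), (0,3)(W) are all W)
(1,2): L (options (1,1)(W), (0,1)(W) are all W)
(1,4): L (options (1,3)(W), (1,1)(W), (0,3)(W) are all W)
(1,6): L (options (1,5)(W), (1,3)(W), (0,5)(W) are all W)
(3,1): L (options (1,1)(W), (0,1)(W), (3,0)(W), (2,0)(W) are all W)
(3,3): L (options (1,3)(W), (0,3)(W), (3,2)(W), (3,0)(W), (2,2)(W) are all W)
(3,5): L (options (1,5)(W), (0,5)(W), (3,4)(W), (3,2)(W), (2,4)(W) are all W)
(4,1): L (options (2,1)(W), (1,1)(W), (4,0)(W), (3,0)(W) are all W)
(4,3): L (options (2,3)(W), (1,3)(W), (4,2)(W), (4,0)(W), (3,2)(W) are all W)
(4,5): L (options (2,5)(W), (1,5)(W), (4,4)(W), (4,2)(W), (3,4)(W) are all W)
(5,0): L (options (3,0)(W), (2,0)(W) are all W)
(6,0): L (options (4,0)(W), (3,0)(W) are all W)
(6,2): L (options (4,2)(W), (3,2)(W), (6,1)(W), (5,1)(W) are all W)
(6,4): L (options (4,4)(W), (3,4)(W), (6,3)(W), (6,1)(W), (5,3)(W) are all W)
(6,6): L (options (4,6)(W), (3,6)(W), (6,5)(W), (6,3)(W), (5,5)(W) are all W)
(7,2): L (options (5,2)(W), (4,2)(W), (7,1)(W), (6,1)(W) are all W)
(7,4): L (options (5,4)(W), (4,4)(W), (7,3)(W), (7,1)(W), (6,3)(W) are all W)
(7,6): L (options (5,6)(W), (4,6)(W), (7,5)(W), (7,3)(W), (6,5)(W) are all W)
Every other cell has at least one move into one of the L cells above, so it is W.
The starting position (7,6) is L: whatever Ada does, the opponent receives a W position.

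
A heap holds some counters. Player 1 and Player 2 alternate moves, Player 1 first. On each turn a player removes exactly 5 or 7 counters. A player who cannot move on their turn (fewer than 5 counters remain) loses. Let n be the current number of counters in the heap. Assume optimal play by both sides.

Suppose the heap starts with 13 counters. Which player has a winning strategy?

Compute win/loss labels from the base case upward. A position with no move is L. Any other position is W if it can reach an L in one move, else L.
n=0: no move → L
n=1: no move → L
n=2: no move → L
n=3: no move → L
n=4: no move → L
n=5: →0(L), so W
n=6: →1(L), so W
n=7: →2(L), so W
n=8: →3(L), so W
n=9: →4(L), so W
n=10: →3(L), so W
n=11: →4(L), so W
n=12: →7(W), 5(W) — all W, so L
n=13: →8(W), 6(W) — all W, so L
The starting position 13 is L: whatever Player 1 does, the opponent receives a W position.

Player 2 wins.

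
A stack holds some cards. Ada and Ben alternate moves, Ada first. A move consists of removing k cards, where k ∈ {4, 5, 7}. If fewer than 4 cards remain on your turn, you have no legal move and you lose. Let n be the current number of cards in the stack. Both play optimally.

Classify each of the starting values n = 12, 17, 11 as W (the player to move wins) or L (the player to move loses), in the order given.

12: L, 17: W, 11: L

Positions with no move are L. A position that does have a move is losing for the player to move precisely when every available move leads to a winning position for the opponent. Fill in the labels:
n=0: no move → L
n=1: no move → L
n=2: no move → L
n=3: no move → L
n=4: can move to 0, which is L ⇒ W
n=5: can move to 1, which is L ⇒ W
n=6: can move to 2, which is L ⇒ W
n=7: can move to 3, which is L ⇒ W
n=8: can move to 3, which is L ⇒ W
n=9: can move to 2, which is L ⇒ W
n=10: can move to 3, which is L ⇒ W
n=11: moves to 7(W), 6(W), 4(W); every one is W ⇒ L
n=12: moves to 8(W), 7(W), 5(W); every one is W ⇒ L
n=13: moves to 9(W), 8(W), 6(W); every one is W ⇒ L
n=14: moves to 10(W), 9(W), 7(W); every one is W ⇒ L
n=15: can move to 11, which is L ⇒ W
n=16: can move to 12, which is L ⇒ W
n=17: can move to 13, which is L ⇒ W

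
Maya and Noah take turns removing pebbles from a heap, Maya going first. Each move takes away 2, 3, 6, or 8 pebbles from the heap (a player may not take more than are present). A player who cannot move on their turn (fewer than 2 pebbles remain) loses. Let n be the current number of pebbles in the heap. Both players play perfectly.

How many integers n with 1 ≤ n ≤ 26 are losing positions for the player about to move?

Compute win/loss labels from the base case upward. A position with no move is L. Any other position is W if it can reach an L in one move, else L.
n=0: no move → L
n=1: no move → L
n=2: W (go to 0, an L position)
n=3: W (go to 1, an L position)
n=4: W (go to 1, an L position)
n=5: L (options 3(W), 2(W) are all W)
n=6: W (go to 0, an L position)
n=7: W (go to 5, an L position)
n=8: W (go to 5, an L position)
n=9: W (go to 1, an L position)
n=10: L (options 8(W), 7(W), 4(W), 2(W) are all W)
n=11: W (go to 5, an L position)
n=12: W (go to 10, an L position)
n=13: W (go to 10, an L position)
n=14: L (options 12(W), 11(W), 8(W), 6(W) are all W)
n=15: L (options 13(W), 12(W), 9(W), 7(W) are all W)
n=16: W (go to 14, an L position)
n=17: W (go to 15, an L position)
n=18: W (go to 15, an L position)
n=19: L (options 17(W), 16(W), 13(W), 11(W) are all W)
n=20: W (go to 14, an L position)
n=21: W (go to 19, an L position)
n=22: W (go to 19, an L position)
n=23: W (go to 15, an L position)
n=24: L (options 22(W), 21(W), 18(W), 16(W) are all W)
n=25: W (go to 19, an L position)
n=26: W (go to 24, an L position)
L entries with 1 ≤ n ≤ 26 (n=0 is outside the asked range and is not counted): n = 1, 5, 10, 14, 15, 19, 24; that makes 7.

7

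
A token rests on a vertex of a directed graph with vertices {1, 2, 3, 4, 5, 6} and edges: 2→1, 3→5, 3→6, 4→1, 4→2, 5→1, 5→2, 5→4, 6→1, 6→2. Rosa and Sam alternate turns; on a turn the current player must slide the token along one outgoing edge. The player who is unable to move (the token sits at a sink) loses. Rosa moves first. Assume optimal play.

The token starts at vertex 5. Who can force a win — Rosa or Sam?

Positions with no move are L. A position that does have a move is losing for the player to move precisely when every available move leads to a winning position for the opponent. Fill in the labels:
Every edge goes from a vertex to one that appears earlier in the order 1, 2, 4, 5, 6, 3, so processing vertices in that order labels each vertex after all of its successors.
1: no outgoing edge → L
2: reaches L-position 1 → W
4: reaches L-position 1 → W
5: reaches L-position 1 → W
6: reaches L-position 1 → W
3: only reaches 6(W), 5(W), all W → L
From 5 Rosa can move to 1, reaching an L position.

Rosa wins.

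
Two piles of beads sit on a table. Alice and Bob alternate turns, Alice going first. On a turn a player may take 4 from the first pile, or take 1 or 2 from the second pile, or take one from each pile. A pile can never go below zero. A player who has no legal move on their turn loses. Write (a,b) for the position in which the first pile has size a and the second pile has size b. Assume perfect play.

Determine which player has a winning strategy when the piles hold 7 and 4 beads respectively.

Bob wins.

Classify positions by backward induction: terminal positions (no move available) are L. From any other position, the mover wins iff some move reaches an L.
No move ever increases a pile, so every position that can arise here has a ≤ 7 and b ≤ 4; it is enough to label the cells with 0 ≤ a ≤ 7 and 0 ≤ b ≤ 4.
Every move lowers a or b (never raises either), so fill the grid row by row in increasing a, and left to right within a row: each cell's successors are then already labelled.
      b=0  b=1  b=2  b=3  b=4
a=0:    L    W    W    L    W
a=1:    L    W    W    L    W
a=2:    L    W    W    L    W
a=3:    L    W    W    L    W
a=4:    W    W    L    W    W
a=5:    W    L    W    W    L
a=6:    W    L    W    W    L
a=7:    W    L    W    W    L
Cells with no legal move (terminal, hence L): (0,0), (1,0), (2,0), (3,0).
The remaining L cells, each justified by listing all of its moves:
(0,3): only reaches (0,2)(W), (0,1)(W), all W → L
(1,3): only reaches (1,2)(W), (1,1)(W), (0,2)(W), all W → L
(2,3): only reaches (2,2)(W), (2,1)(W), (1,2)(W), all W → L
(3,3): only reaches (3,2)(W), (3,1)(W), (2,2)(W), all W → L
(4,2): only reaches (0,2)(W), (4,1)(W), (4,0)(W), (3,1)(W), all W → L
(5,1): only reaches (1,1)(W), (5,0)(W), (4,0)(W), all W → L
(5,4): only reaches (1,4)(W), (5,3)(W), (5,2)(W), (4,3)(W), all W → L
(6,1): only reaches (2,1)(W), (6,0)(W), (5,0)(W), all W → L
(6,4): only reaches (2,4)(W), (6,3)(W), (6,2)(W), (5,3)(W), all W → L
(7,1): only reaches (3,1)(W), (7,0)(W), (6,0)(W), all W → L
(7,4): only reaches (3,4)(W), (7,3)(W), (7,2)(W), (6,3)(W), all W → L
Every other cell has at least one move into one of the L cells above, so it is W.
Every move from (7,4) reaches a W position, so the mover loses.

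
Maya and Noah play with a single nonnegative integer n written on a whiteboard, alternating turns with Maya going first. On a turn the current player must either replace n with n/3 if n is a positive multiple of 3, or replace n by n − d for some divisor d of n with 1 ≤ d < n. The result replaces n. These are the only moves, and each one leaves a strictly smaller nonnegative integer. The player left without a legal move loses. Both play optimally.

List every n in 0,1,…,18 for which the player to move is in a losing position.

0, 1, 4, 7, 9, 11, 13, 15, 17

Label each position W (a win for the player to move) or L (a loss). A position with no legal move is L; any other position is W exactly when some move reaches an L, and L when every move reaches a W.
n=0: no move → L
n=1: no move → L
n=2: →1(L), so W
n=3: →1(L), so W
n=4: →2(W), 3(W) — all W, so L
n=5: →4(L), so W
n=6: →4(L), so W
n=7: →6(W) only, which is W, so L
n=8: →4(L), so W
n=9: →3(W), 6(W), 8(W) — all W, so L
n=10: →9(L), so W
n=11: →10(W) only, which is W, so L
n=12: →4(L), so W
n=13: →12(W) only, which is W, so L
n=14: →7(L), so W
n=15: →5(W), 10(W), 12(W), 14(W) — all W, so L
n=16: →15(L), so W
n=17: →16(W) only, which is W, so L
n=18: →9(L), so W
The losing starting values of n are exactly the entries labelled L in this table (9 of them).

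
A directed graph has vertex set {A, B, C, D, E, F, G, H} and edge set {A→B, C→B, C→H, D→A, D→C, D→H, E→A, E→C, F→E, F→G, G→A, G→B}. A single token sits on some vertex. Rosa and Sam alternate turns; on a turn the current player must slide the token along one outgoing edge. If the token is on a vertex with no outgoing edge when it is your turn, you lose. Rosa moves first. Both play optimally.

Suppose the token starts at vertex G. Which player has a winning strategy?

Work bottom-up. With no move the player to move loses. Otherwise the position is W if at least one move leads to an L position for the opponent, and L if every move leads to a W.
Every edge goes from a vertex to one that appears earlier in the order B, H, C, A, E, G, F, D, so processing vertices in that order labels each vertex after all of its successors.
B: no outgoing edge → L
H: no outgoing edge → L
C: can move to H, which is L ⇒ W
A: can move to B, which is L ⇒ W
E: moves to A(W), C(W); every one is W ⇒ L
G: can move to B, which is L ⇒ W
F: can move to E, which is L ⇒ W
D: can move to H, which is L ⇒ W
The starting position G is W: Rosa should move to B, handing over an L position.

Rosa wins.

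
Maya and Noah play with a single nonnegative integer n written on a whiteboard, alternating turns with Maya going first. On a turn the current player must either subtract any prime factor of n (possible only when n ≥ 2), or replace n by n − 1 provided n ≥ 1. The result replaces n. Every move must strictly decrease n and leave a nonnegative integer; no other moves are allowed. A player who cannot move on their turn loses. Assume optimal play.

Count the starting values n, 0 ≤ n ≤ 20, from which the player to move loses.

Build the W/L table. Terminal = L. A non-terminal position is W if it has a move to some L; otherwise it is L.
n=0: no move → L
n=1: can move to 0, which is L ⇒ W
n=2: can move to 0, which is L ⇒ W
n=3: can move to 0, which is L ⇒ W
n=4: moves to 2(W), 3(W); every one is W ⇒ L
n=5: can move to 0, which is L ⇒ W
n=6: can move to 4, which is L ⇒ W
n=7: can move to 0, which is L ⇒ W
n=8: moves to 6(W), 7(W); every one is W ⇒ L
n=9: can move to 8, which is L ⇒ W
n=10: can move to 8, which is L ⇒ W
n=11: can move to 0, which is L ⇒ W
n=12: moves to 9(W), 10(W), 11(W); every one is W ⇒ L
n=13: can move to 0, which is L ⇒ W
n=14: can move to 12, which is L ⇒ W
n=15: can move to 12, which is L ⇒ W
n=16: moves to 14(W), 15(W); every one is W ⇒ L
n=17: can move to 0, which is L ⇒ W
n=18: can move to 16, which is L ⇒ W
n=19: can move to 0, which is L ⇒ W
n=20: moves to 15(W), 18(W), 19(W); every one is W ⇒ L
L entries with 0 ≤ n ≤ 20: n = 0, 4, 8, 12, 16, 20; that makes 6.

6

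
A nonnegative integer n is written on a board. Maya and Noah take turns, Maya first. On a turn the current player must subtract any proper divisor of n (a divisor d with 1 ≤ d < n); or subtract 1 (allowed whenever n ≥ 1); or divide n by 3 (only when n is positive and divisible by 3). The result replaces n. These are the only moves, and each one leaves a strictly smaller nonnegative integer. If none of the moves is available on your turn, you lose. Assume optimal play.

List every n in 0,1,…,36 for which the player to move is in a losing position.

Compute win/loss labels from the base case upward. A position with no move is L. Any other position is W if it can reach an L in one move, else L.
n=0: no move → L
n=1: can move to 0, which is L ⇒ W
n=2: the only move is to 1(W), a W ⇒ L
n=3: can move to 2, which is L ⇒ W
n=4: can move to 2, which is L ⇒ W
n=5: the only move is to 4(W), a W ⇒ L
n=6: can move to 2, which is L ⇒ W
n=7: the only move is to 6(W), a W ⇒ L
n=8: can move to 7, which is L ⇒ W
n=9: moves to 3(W), 6(W), 8(W); every one is W ⇒ L
n=10: can move to 5, which is L ⇒ W
n=11: the only move is to 10(W), a W ⇒ L
n=12: can move to 9, which is L ⇒ W
n=13: the only move is to 12(W), a W ⇒ L
n=14: can move to 7, which is L ⇒ W
n=15: can move to 5, which is L ⇒ W
n=16: moves to 8(W), 12(W), 14(W), 15(W); every one is W ⇒ L
n=17: can move to 16, which is L ⇒ W
n=18: can move to 9, which is L ⇒ W
n=19: the only move is to 18(W), a W ⇒ L
n=20: can move to 16, which is L ⇒ W
n=21: can move to 7, which is L ⇒ W
n=22: can move to 11, which is L ⇒ W
n=23: the only move is to 22(W), a W ⇒ L
n=24: can move to 16, which is L ⇒ W
n=25: moves to 20(W), 24(W); every one is W ⇒ L
n=26: can move to 13, which is L ⇒ W
n=27: can move to 9, which is L ⇒ W
n=28: moves to 14(W), 21(W), 24(W), 26(W), 27(W); every one is W ⇒ L
n=29: can move to 28, which is L ⇒ W
n=30: can move to 25, which is L ⇒ W
n=31: the only move is to 30(W), a W ⇒ L
n=32: can move to 16, which is L ⇒ W
n=33: can move to 11, which is L ⇒ W
n=34: moves to 17(W), 32(W), 33(W); every one is W ⇒ L
n=35: can move to 28, which is L ⇒ W
n=36: can move to 34, which is L ⇒ W
The losing starting values of n are exactly the entries labelled L in this table (14 of them).

0, 2, 5, 7, 9, 11, 13, 16, 19, 23, 25, 28, 31, 34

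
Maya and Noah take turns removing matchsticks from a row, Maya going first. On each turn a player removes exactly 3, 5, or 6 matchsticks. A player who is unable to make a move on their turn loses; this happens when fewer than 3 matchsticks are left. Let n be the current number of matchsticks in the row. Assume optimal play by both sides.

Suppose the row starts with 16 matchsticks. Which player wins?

Maya wins.

Use the standard recursion: the mover loses at a terminal position; elsewhere, the mover wins exactly when some move hands the opponent an L position.
n=0: no move → L
n=1: no move → L
n=2: no move → L
n=3: →0(L), so W
n=4: →1(L), so W
n=5: →2(L), so W
n=6: →1(L), so W
n=7: →2(L), so W
n=8: →2(L), so W
n=9: →6(W), 4(W), 3(W) — all W, so L
n=10: →7(W), 5(W), 4(W) — all W, so L
n=11: →8(W), 6(W), 5(W) — all W, so L
n=12: →9(L), so W
n=13: →10(L), so W
n=14: →11(L), so W
n=15: →10(L), so W
n=16: →11(L), so W
From 16 Maya can remove 5, leaving 11, reaching an L position.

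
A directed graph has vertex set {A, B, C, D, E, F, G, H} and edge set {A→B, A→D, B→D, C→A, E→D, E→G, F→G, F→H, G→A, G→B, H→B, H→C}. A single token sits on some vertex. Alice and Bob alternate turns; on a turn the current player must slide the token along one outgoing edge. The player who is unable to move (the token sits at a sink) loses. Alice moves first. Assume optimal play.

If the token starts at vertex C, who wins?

Classify positions by backward induction: terminal positions (no move available) are L. From any other position, the mover wins iff some move reaches an L.
Every edge goes from a vertex to one that appears earlier in the order D, B, A, G, C, H, F, E, so processing vertices in that order labels each vertex after all of its successors.
D: no outgoing edge → L
B: →D(L), so W
A: →D(L), so W
G: →A(W), B(W) — all W, so L
C: →A(W) only, which is W, so L
H: →C(L), so W
F: →G(L), so W
E: →G(L), so W
Every move from C reaches a W position, so the mover loses.

Bob wins.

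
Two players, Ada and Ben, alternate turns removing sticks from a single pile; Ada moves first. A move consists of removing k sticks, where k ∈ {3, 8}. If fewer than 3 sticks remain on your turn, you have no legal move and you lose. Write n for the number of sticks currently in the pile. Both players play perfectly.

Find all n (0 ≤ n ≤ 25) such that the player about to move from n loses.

0, 1, 2, 6, 7, 11, 12, 13, 17, 18, 22, 23, 24

Work bottom-up. With no move the player to move loses. Otherwise the position is W if at least one move leads to an L position for the opponent, and L if every move leads to a W.
n=0: no move → L
n=1: no move → L
n=2: no move → L
n=3: can move to 0, which is L ⇒ W
n=4: can move to 1, which is L ⇒ W
n=5: can move to 2, which is L ⇒ W
n=6: the only move is to 3(W), a W ⇒ L
n=7: the only move is to 4(W), a W ⇒ L
n=8: can move to 0, which is L ⇒ W
n=9: can move to 6, which is L ⇒ W
n=10: can move to 7, which is L ⇒ W
n=11: moves to 8(W), 3(W); every one is W ⇒ L
n=12: moves to 9(W), 4(W); every one is W ⇒ L
n=13: moves to 10(W), 5(W); every one is W ⇒ L
n=14: can move to 11, which is L ⇒ W
n=15: can move to 12, which is L ⇒ W
n=16: can move to 13, which is L ⇒ W
n=17: moves to 14(W), 9(W); every one is W ⇒ L
n=18: moves to 15(W), 10(W); every one is W ⇒ L
n=19: can move to 11, which is L ⇒ W
n=20: can move to 17, which is L ⇒ W
n=21: can move to 18, which is L ⇒ W
n=22: moves to 19(W), 14(W); every one is W ⇒ L
n=23: moves to 20(W), 15(W); every one is W ⇒ L
n=24: moves to 21(W), 16(W); every one is W ⇒ L
n=25: can move to 22, which is L ⇒ W
Reading off the rows marked L gives the requested list; there are 13 such values of n.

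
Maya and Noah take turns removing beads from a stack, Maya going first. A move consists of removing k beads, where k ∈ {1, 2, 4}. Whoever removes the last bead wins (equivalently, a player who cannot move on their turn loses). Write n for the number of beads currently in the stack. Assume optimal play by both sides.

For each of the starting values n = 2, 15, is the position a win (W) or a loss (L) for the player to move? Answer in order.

2: W, 15: L

Classify positions by backward induction: terminal positions (no move available) are L. From any other position, the mover wins iff some move reaches an L.
n=0: no move → L
n=1: reaches L-position 0 → W
n=2: reaches L-position 0 → W
n=3: only reaches 2(W), 1(W), all W → L
n=4: reaches L-position 3 → W
n=5: reaches L-position 3 → W
n=6: only reaches 5(W), 4(W), 2(W), all W → L
n=7: reaches L-position 6 → W
n=8: reaches L-position 6 → W
n=9: only reaches 8(W), 7(W), 5(W), all W → L
n=10: reaches L-position 9 → W
n=11: reaches L-position 9 → W
n=12: only reaches 11(W), 10(W), 8(W), all W → L
n=13: reaches L-position 12 → W
n=14: reaches L-position 12 → W
n=15: only reaches 14(W), 13(W), 11(W), all W → L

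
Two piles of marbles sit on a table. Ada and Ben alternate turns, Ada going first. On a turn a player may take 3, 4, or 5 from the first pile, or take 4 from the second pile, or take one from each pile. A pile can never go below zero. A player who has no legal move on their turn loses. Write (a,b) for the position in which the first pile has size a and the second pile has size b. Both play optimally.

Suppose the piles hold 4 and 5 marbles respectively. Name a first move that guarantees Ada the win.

Move to (1,5).

Classify positions by backward induction: terminal positions (no move available) are L. From any other position, the mover wins iff some move reaches an L.
No move ever increases a pile, so every position that can arise here has a ≤ 4 and b ≤ 5; it is enough to label the cells with 0 ≤ a ≤ 4 and 0 ≤ b ≤ 5.
Every move lowers a or b (never raises either), so fill the grid row by row in increasing a, and left to right within a row: each cell's successors are then already labelled.
      b=0  b=1  b=2  b=3  b=4  b=5
a=0:    L    L    L    L    W    W
a=1:    L    W    W    W    W    L
a=2:    L    W    L    L    W    L
a=3:    W    W    W    W    W    L
a=4:    W    W    W    W    L    W
Cells with no legal move (terminal, hence L): (0,0), (0,1), (0,2), (0,3), (1,0), (2,0).
The remaining L cells, each justified by listing all of its moves:
(1,5): moves to (1,1)(W), (0,4)(W); every one is W ⇒ L
(2,2): the only move is to (1,1)(W), a W ⇒ L
(2,3): the only move is to (1,2)(W), a W ⇒ L
(2,5): moves to (2,1)(W), (1,4)(W); every one is W ⇒ L
(3,5): moves to (0,5)(W), (3,1)(W), (2,4)(W); every one is W ⇒ L
(4,4): moves to (1,4)(W), (0,4)(W), (4,0)(W), (3,3)(W); every one is W ⇒ L
Every other cell has at least one move into one of the L cells above, so it is W.
From (4,5), the L positions reachable in one move are: (1,5).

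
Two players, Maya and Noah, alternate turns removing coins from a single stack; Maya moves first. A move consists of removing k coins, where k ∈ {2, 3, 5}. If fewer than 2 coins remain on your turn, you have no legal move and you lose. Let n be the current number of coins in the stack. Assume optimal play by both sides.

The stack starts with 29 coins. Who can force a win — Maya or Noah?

Positions with no move are L. A position that does have a move is losing for the player to move precisely when every available move leads to a winning position for the opponent. Fill in the labels:
n=0: no move → L
n=1: no move → L
n=2: →0(L), so W
n=3: →1(L), so W
n=4: →1(L), so W
n=5: →0(L), so W
n=6: →1(L), so W
n=7: →5(W), 4(W), 2(W) — all W, so L
n=8: →6(W), 5(W), 3(W) — all W, so L
n=9: →7(L), so W
n=10: →8(L), so W
n=11: →8(L), so W
n=12: →7(L), so W
n=13: →8(L), so W
n=14: →12(W), 11(W), 9(W) — all W, so L
n=15: →13(W), 12(W), 10(W) — all W, so L
n=16: →14(L), so W
n=17: →15(L), so W
n=18: →15(L), so W
n=19: →14(L), so W
n=20: →15(L), so W
n=21: →19(W), 18(W), 16(W) — all W, so L
n=22: →20(W), 19(W), 17(W) — all W, so L
n=23: →21(L), so W
n=24: →22(L), so W
n=25: →22(L), so W
n=26: →21(L), so W
n=27: →22(L), so W
n=28: →26(W), 25(W), 23(W) — all W, so L
n=29: →27(W), 26(W), 24(W) — all W, so L
Every move from 29 reaches a W position, so the mover loses.

Noah wins.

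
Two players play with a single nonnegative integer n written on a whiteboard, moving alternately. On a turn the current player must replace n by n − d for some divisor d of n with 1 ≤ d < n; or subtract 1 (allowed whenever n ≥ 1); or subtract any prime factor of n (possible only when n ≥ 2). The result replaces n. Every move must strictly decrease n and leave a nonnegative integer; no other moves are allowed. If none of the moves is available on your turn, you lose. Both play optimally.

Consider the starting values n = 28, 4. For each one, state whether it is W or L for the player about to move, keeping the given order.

28: W, 4: L

Compute win/loss labels from the base case upward. A position with no move is L. Any other position is W if it can reach an L in one move, else L.
n=0: no move → L
n=1: →0(L), so W
n=2: →0(L), so W
n=3: →0(L), so W
n=4: →2(W), 3(W) — all W, so L
n=5: →0(L), so W
n=6: →4(L), so W
n=7: →0(L), so W
n=8: →4(L), so W
n=9: →6(W), 8(W) — all W, so L
n=10: →9(L), so W
n=11: →0(L), so W
n=12: →9(L), so W
n=13: →0(L), so W
n=14: →7(W), 12(W), 13(W) — all W, so L
n=15: →14(L), so W
n=16: →14(L), so W
n=17: →0(L), so W
n=18: →9(L), so W
n=19: →0(L), so W
n=20: →10(W), 15(W), 16(W), 18(W), 19(W) — all W, so L
n=21: →14(L), so W
n=22: →20(L), so W
n=23: →0(L), so W
n=24: →20(L), so W
n=25: →20(L), so W
n=26: →13(W), 24(W), 25(W) — all W, so L
n=27: →26(L), so W
n=28: →14(L), so W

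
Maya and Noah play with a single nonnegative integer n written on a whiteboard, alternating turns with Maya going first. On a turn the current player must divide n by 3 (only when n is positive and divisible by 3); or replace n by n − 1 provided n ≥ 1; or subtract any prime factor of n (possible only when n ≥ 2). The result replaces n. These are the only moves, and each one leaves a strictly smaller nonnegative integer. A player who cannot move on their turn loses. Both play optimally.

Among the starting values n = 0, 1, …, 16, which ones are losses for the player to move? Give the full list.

Label each position W (a win for the player to move) or L (a loss). A position with no legal move is L; any other position is W exactly when some move reaches an L, and L when every move reaches a W.
n=0: no move → L
n=1: →0(L), so W
n=2: →0(L), so W
n=3: →0(L), so W
n=4: →2(W), 3(W) — all W, so L
n=5: →0(L), so W
n=6: →4(L), so W
n=7: →0(L), so W
n=8: →6(W), 7(W) — all W, so L
n=9: →8(L), so W
n=10: →8(L), so W
n=11: →0(L), so W
n=12: →4(L), so W
n=13: →0(L), so W
n=14: →7(W), 12(W), 13(W) — all W, so L
n=15: →14(L), so W
n=16: →14(L), so W
The losing starting values of n are exactly the entries labelled L in this table (4 of them).

0, 4, 8, 14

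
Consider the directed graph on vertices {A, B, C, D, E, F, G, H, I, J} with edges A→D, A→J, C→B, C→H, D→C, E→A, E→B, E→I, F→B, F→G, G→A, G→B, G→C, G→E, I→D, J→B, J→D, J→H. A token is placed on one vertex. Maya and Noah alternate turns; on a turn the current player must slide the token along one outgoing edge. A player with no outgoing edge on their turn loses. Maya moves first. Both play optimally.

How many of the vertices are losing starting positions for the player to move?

Use the standard recursion: the mover loses at a terminal position; elsewhere, the mover wins exactly when some move hands the opponent an L position.
Every edge goes from a vertex to one that appears earlier in the order H, B, C, D, J, A, I, E, G, F, so processing vertices in that order labels each vertex after all of its successors.
H: no outgoing edge → L
B: no outgoing edge → L
C: →B(L), so W
D: →C(W) only, which is W, so L
J: →D(L), so W
A: →D(L), so W
I: →D(L), so W
E: →B(L), so W
G: →B(L), so W
F: →B(L), so W
The L vertices are B, D, H; that is 3 in all.

3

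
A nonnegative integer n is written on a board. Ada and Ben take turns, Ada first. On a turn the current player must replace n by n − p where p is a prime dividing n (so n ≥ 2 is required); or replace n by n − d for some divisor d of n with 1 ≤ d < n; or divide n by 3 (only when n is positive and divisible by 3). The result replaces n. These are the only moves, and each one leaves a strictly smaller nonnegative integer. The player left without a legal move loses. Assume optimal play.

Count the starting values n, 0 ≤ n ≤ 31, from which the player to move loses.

Build the W/L table. Terminal = L. A non-terminal position is W if it has a move to some L; otherwise it is L.
n=0: no move → L
n=1: no move → L
n=2: reaches L-position 0 → W
n=3: reaches L-position 0 → W
n=4: only reaches 2(W), 3(W), all W → L
n=5: reaches L-position 0 → W
n=6: reaches L-position 4 → W
n=7: reaches L-position 0 → W
n=8: reaches L-position 4 → W
n=9: only reaches 3(W), 6(W), 8(W), all W → L
n=10: reaches L-position 9 → W
n=11: reaches L-position 0 → W
n=12: reaches L-position 4 → W
n=13: reaches L-position 0 → W
n=14: only reaches 7(W), 12(W), 13(W), all W → L
n=15: reaches L-position 14 → W
n=16: reaches L-position 14 → W
n=17: reaches L-position 0 → W
n=18: reaches L-position 9 → W
n=19: reaches L-position 0 → W
n=20: only reaches 10(W), 15(W), 16(W), 18(W), 19(W), all W → L
n=21: reaches L-position 14 → W
n=22: reaches L-position 20 → W
n=23: reaches L-position 0 → W
n=24: reaches L-position 20 → W
n=25: reaches L-position 20 → W
n=26: only reaches 13(W), 24(W), 25(W), all W → L
n=27: reaches L-position 9 → W
n=28: reaches L-position 14 → W
n=29: reaches L-position 0 → W
n=30: reaches L-position 20 → W
n=31: reaches L-position 0 → W
L entries with 0 ≤ n ≤ 31: n = 0, 1, 4, 9, 14, 20, 26; that makes 7.

7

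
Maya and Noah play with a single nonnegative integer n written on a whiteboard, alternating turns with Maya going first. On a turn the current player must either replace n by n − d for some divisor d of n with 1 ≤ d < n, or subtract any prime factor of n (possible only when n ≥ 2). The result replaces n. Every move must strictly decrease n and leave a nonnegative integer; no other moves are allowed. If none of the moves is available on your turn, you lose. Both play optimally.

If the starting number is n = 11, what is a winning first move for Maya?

Move to 0.

Use the standard recursion: the mover loses at a terminal position; elsewhere, the mover wins exactly when some move hands the opponent an L position.
n=0: no move → L
n=1: no move → L
n=2: can move to 0, which is L ⇒ W
n=3: can move to 0, which is L ⇒ W
n=4: moves to 2(W), 3(W); every one is W ⇒ L
n=5: can move to 0, which is L ⇒ W
n=6: can move to 4, which is L ⇒ W
n=7: can move to 0, which is L ⇒ W
n=8: can move to 4, which is L ⇒ W
n=9: moves to 6(W), 8(W); every one is W ⇒ L
n=10: can move to 9, which is L ⇒ W
n=11: can move to 0, which is L ⇒ W
From 11, the L positions reachable in one move are: 0.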